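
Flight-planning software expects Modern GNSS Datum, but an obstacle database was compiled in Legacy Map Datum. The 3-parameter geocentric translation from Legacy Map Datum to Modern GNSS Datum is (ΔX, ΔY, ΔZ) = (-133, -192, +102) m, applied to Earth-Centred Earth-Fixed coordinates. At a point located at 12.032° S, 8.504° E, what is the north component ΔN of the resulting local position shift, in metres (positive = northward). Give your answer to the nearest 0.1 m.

ΔN = 66.4 m

At φ = -12.032°, λ = 8.504°: sin φ = -0.208458, cos φ = 0.978031, sin λ = 0.147878, cos λ = 0.989006.
ΔN = −sin φ cos λ·ΔX − sin φ sin λ·ΔY + cos φ·ΔZ = −(-0.208458)(0.989006)(-133) − (-0.208458)(0.147878)(-192) + (0.978031)(102) = 66.42 m.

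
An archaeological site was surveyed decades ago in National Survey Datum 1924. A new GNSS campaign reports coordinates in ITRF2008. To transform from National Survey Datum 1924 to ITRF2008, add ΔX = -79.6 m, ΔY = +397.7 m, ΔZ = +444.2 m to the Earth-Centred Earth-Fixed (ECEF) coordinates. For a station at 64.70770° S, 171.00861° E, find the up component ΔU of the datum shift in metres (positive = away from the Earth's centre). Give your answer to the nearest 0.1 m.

ΔU = -341.5 m

At φ = -64.70770°, λ = 171.00861°: sin φ = -0.904140, cos φ = 0.427236, sin λ = 0.156286, cos λ = -0.987712.
ΔU = cos φ cos λ·ΔX + cos φ sin λ·ΔY + sin φ·ΔZ = (0.427236)(-0.987712)(-79.6) + (0.427236)(0.156286)(397.7) + (-0.904140)(444.2) = -341.47 m.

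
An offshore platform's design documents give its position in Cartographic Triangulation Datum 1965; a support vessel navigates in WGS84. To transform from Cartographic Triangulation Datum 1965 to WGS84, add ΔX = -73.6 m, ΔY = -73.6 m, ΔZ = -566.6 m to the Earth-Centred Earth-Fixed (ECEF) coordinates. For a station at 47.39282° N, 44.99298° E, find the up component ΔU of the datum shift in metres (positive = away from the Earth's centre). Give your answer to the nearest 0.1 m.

At φ = 47.39282°, λ = 44.99298°: sin φ = 0.736012, cos φ = 0.676968, sin λ = 0.707020, cos λ = 0.707193.
ΔU = cos φ cos λ·ΔX + cos φ sin λ·ΔY + sin φ·ΔZ = (0.676968)(0.707193)(-73.6) + (0.676968)(0.707020)(-73.6) + (0.736012)(-566.6) = -487.49 m.

ΔU = -487.5 m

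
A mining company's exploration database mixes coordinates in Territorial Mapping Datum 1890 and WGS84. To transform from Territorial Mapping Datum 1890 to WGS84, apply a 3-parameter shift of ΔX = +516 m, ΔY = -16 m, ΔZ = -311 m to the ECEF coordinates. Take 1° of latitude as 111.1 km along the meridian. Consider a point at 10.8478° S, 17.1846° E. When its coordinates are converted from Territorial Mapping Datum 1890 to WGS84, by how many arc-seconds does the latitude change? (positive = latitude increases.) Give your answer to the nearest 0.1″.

sin φ = -0.188201, cos φ = 0.982131, sin λ = 0.295451, cos λ = 0.955358.
North component: ΔN = −sin φ cos λ·ΔX − sin φ sin λ·ΔY + cos φ·ΔZ = −(-0.188201)(0.955358)(516) − (-0.188201)(0.295451)(-16) + (0.982131)(-311) = -213.56 m.
1° of latitude spans 111100 m, so Δφ = -213.56 / 111100 × 3600 = -6.920″.

Δφ = -6.9″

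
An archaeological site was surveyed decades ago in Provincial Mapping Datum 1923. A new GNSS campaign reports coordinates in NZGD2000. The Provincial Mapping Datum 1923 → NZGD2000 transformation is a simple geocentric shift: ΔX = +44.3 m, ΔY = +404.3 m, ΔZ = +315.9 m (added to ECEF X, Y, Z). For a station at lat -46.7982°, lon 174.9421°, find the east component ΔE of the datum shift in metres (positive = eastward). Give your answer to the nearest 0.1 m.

At φ = -46.7982°, λ = 174.9421°: sin φ = -0.728947, cos φ = 0.684570, sin λ = 0.088162, cos λ = -0.996106.
ΔE = −sin λ·ΔX + cos λ·ΔY = −(0.088162)·(44.3) + (-0.996106)·(404.3) = -406.63 m.

ΔE = -406.6 m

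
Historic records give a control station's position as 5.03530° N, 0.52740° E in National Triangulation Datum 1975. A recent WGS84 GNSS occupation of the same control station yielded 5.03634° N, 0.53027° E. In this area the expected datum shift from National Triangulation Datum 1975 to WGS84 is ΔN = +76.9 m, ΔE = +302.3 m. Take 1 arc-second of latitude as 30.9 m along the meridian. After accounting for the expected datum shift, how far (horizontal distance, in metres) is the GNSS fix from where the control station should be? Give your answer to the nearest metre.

42 m

Observed coordinate differences: Δφ = +0.00104°, Δλ = +0.00287°.
Converting to metres (1° lat = 111240 m, cos φ = 0.996141): observed ΔN = 115.7 m, observed ΔE = 318.0 m.
Subtracting the expected shift leaves a residual of 115.7 − (76.9) = 38.8 m north and 318.0 − (302.3) = 15.7 m east.
Residual distance = √(38.8² + 15.7²) = 41.9 m.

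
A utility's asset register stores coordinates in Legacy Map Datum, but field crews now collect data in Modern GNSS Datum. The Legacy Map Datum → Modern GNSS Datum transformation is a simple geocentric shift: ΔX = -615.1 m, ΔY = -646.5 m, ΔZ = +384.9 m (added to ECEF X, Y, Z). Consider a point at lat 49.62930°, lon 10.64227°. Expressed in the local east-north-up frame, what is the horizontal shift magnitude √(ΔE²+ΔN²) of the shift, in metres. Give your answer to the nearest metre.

The local east axis at (φ, λ) is (−sin λ, cos λ, 0), so ΔE = −sin(10.64227°)·(-615.1) + cos(10.64227°)·(-646.5) = -521.79 m.
The local north axis is (−sin φ cos λ, −sin φ sin λ, cos φ), giving ΔN = 460.565 + 90.962 + 249.311 = 800.84 m.
Horizontal magnitude = √(ΔE² + ΔN²) = √((-521.79)² + 800.84²) = 955.83 m.

956 m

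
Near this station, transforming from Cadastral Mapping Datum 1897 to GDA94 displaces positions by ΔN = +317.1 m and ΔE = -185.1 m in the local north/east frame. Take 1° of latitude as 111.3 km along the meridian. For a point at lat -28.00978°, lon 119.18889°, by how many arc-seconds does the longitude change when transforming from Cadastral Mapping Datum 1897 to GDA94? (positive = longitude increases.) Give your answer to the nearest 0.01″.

At latitude -28.00978°, cos φ = 0.882867.
1° of longitude at this latitude = 111.3 × cos φ = 98.26 km, so Δλ = -185.1 / 98263.1 = -0.0018837° = -6.781″.

Δλ = -6.78″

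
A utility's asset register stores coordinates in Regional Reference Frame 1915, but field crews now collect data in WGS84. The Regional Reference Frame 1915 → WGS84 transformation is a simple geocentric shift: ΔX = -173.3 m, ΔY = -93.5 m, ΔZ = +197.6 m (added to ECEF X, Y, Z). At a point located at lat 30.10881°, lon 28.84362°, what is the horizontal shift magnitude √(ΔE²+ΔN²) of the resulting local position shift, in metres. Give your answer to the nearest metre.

The local east axis at (φ, λ) is (−sin λ, cos λ, 0), so ΔE = −sin(28.84362°)·(-173.3) + cos(28.84362°)·(-93.5) = 1.70 m.
The local north axis is (−sin φ cos λ, −sin φ sin λ, cos φ), giving ΔN = 76.150 + 22.627 + 170.939 = 269.72 m.
Horizontal magnitude = √(ΔE² + ΔN²) = √(1.70² + 269.72²) = 269.72 m.

270 m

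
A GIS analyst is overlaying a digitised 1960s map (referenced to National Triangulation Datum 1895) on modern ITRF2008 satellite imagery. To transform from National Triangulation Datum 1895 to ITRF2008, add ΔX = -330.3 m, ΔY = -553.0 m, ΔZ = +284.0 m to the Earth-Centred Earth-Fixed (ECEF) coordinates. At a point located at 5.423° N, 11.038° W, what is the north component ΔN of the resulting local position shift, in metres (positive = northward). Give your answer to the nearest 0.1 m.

At φ = 5.423°, λ = -11.038°: sin φ = 0.094508, cos φ = 0.995524, sin λ = -0.191460, cos λ = 0.981500.
ΔN = −sin φ cos λ·ΔX − sin φ sin λ·ΔY + cos φ·ΔZ = −(0.094508)(0.981500)(-330.3) − (0.094508)(-0.191460)(-553.0) + (0.995524)(284.0) = 303.36 m.

ΔN = 303.4 m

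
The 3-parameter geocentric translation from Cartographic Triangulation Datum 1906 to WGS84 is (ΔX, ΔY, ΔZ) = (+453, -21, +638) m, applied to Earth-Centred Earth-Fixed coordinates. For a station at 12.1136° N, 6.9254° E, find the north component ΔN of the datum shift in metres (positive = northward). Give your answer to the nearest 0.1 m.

The local north axis is (−sin φ cos λ, −sin φ sin λ, cos φ), giving ΔN = -94.369 + 0.531 + 623.794 = 529.96 m.

ΔN = 530.0 m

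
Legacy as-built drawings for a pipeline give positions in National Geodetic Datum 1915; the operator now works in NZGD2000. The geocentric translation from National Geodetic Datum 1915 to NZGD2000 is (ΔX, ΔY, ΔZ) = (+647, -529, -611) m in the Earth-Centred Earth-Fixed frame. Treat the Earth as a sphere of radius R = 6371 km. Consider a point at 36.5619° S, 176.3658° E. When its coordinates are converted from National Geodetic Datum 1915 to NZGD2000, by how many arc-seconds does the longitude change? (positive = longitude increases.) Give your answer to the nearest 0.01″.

Δλ = 19.63″

sin φ = -0.595691, cos φ = 0.803214, sin λ = 0.063386, cos λ = -0.997989.
East component: ΔE = −sin λ·ΔX + cos λ·ΔY = −(0.063386)(647) + (-0.997989)(-529) = 486.93 m.
1° of latitude spans πR/180 = 111195 m; at latitude φ, 1° of longitude spans that × cos φ = 89313.3 m, so Δλ = 486.93 / 89313.3 × 3600 = 19.627″.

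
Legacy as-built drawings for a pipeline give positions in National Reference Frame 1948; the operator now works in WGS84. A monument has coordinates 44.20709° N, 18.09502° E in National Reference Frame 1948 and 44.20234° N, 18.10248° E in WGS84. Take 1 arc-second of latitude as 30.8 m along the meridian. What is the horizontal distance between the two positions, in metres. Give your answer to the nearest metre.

Δφ = 44.20234° − 44.20709° = -0.00475°; Δλ = 18.10248° − 18.09502° = +0.00746°.
1° of latitude = 3600 × 30.80 = 110880 m.
ΔN = Δφ × 110880 = -526.7 m; ΔE = Δλ × 110880 × cos(44.20709°) = +0.00746 × 110880 × 0.716824 = 592.9 m.
Distance = √(ΔE² + ΔN²) = √(592.9² + (-526.7)²) = 793.1 m.

793 m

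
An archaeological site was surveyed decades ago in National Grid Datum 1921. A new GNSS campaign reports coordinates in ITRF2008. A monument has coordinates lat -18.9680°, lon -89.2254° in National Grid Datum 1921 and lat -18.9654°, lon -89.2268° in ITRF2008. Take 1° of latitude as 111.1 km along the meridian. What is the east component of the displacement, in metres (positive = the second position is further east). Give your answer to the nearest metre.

ΔE = -147 m

Δφ = -18.9654° − -18.9680° = +0.0026°; Δλ = -89.2268° − -89.2254° = -0.0014°.
ΔN = Δφ × 111100 = 288.9 m; ΔE = Δλ × 111100 × cos(-18.9680°) = -0.0014 × 111100 × 0.945700 = -147.1 m.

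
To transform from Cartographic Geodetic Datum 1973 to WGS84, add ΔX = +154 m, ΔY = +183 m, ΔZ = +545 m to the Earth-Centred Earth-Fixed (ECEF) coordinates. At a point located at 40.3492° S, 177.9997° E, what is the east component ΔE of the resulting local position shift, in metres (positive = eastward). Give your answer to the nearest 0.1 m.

ΔE = -188.3 m

The local east axis at (φ, λ) is (−sin λ, cos λ, 0), so ΔE = −sin(177.9997°)·154 + cos(177.9997°)·183 = -188.26 m.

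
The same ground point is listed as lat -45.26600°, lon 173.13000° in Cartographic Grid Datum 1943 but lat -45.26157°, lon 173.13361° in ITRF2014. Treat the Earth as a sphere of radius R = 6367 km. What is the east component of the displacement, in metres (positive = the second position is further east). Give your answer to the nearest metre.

ΔE = 282 m

Δφ = -45.26157° − -45.26600° = +0.00443°; Δλ = 173.13361° − 173.13000° = +0.00361°.
1° along a meridian = πR/180 = 111125 m.
ΔN = Δφ × 111125 = 492.3 m; ΔE = Δλ × 111125 × cos(-45.26600°) = +0.00361 × 111125 × 0.703816 = 282.3 m.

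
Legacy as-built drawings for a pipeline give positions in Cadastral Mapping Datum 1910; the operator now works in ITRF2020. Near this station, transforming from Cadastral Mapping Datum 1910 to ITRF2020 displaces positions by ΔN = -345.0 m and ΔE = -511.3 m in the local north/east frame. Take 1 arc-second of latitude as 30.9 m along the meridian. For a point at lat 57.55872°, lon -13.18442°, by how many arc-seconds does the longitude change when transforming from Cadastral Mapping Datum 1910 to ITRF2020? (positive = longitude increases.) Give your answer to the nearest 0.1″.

At latitude 57.55872°, cos φ = 0.536435.
1″ of longitude at this latitude = 30.90 × cos φ = 16.5758 m, so Δλ = -511.3 / 16.5758 = -30.846″.

Δλ = -30.8″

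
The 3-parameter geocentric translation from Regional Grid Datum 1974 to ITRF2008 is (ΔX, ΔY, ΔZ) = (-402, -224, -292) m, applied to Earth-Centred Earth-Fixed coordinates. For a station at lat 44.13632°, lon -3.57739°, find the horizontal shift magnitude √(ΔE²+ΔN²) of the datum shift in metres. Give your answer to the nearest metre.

The local east axis at (φ, λ) is (−sin λ, cos λ, 0), so ΔE = −sin(-3.57739°)·(-402) + cos(-3.57739°)·(-224) = -248.65 m.
The local north axis is (−sin φ cos λ, −sin φ sin λ, cos φ), giving ΔN = 279.394 − 9.733 − 209.564 = 60.10 m.
Horizontal magnitude = √(ΔE² + ΔN²) = √((-248.65)² + 60.10²) = 255.81 m.

256 m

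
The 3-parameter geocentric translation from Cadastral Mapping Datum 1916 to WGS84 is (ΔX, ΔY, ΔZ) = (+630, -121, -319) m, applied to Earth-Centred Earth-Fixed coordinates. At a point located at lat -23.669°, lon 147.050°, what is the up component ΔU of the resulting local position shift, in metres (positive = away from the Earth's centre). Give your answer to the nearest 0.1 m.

At φ = -23.669°, λ = 147.050°: sin φ = -0.401452, cos φ = 0.915880, sin λ = 0.543907, cos λ = -0.839146.
ΔU = cos φ cos λ·ΔX + cos φ sin λ·ΔY + sin φ·ΔZ = (0.915880)(-0.839146)(630) + (0.915880)(0.543907)(-121) + (-0.401452)(-319) = -416.40 m.

ΔU = -416.4 m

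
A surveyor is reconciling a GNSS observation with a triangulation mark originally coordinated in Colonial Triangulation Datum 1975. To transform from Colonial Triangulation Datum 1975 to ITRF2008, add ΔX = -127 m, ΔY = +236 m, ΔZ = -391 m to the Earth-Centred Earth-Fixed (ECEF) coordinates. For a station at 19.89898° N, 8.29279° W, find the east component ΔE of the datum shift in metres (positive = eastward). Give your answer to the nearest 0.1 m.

At φ = 19.89898°, λ = -8.29279°: sin φ = 0.340363, cos φ = 0.940294, sin λ = -0.144232, cos λ = 0.989544.
ΔE = −sin λ·ΔX + cos λ·ΔY = −(-0.144232)·(-127) + (0.989544)·(236) = 215.21 m.

ΔE = 215.2 m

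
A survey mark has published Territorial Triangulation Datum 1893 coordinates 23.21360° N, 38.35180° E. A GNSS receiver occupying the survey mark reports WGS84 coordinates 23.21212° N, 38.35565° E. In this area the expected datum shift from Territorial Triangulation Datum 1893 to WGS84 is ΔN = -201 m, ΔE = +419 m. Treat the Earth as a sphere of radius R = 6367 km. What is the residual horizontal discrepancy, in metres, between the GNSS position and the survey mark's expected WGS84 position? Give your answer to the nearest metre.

45 m

Observed coordinate differences: Δφ = -0.00148°, Δλ = +0.00385°.
Converting to metres (1° lat = 111125 m, cos φ = 0.919042): observed ΔN = -164.5 m, observed ΔE = 393.2 m.
Subtracting the expected shift leaves a residual of -164.5 − (-201) = 36.5 m north and 393.2 − (419) = -25.8 m east.
Residual distance = √(36.5² + (-25.8)²) = 44.7 m.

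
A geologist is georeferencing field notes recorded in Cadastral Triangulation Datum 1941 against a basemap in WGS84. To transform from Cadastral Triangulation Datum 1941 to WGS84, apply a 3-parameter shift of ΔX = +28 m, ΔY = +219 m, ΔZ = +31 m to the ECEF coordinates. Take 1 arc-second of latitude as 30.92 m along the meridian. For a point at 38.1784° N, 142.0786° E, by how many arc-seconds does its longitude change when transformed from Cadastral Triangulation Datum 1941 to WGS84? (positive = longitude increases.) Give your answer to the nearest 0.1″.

Δλ = -7.8″

sin φ = 0.618112, cos φ = 0.786090, sin λ = 0.614580, cos λ = -0.788855.
East component: ΔE = −sin λ·ΔX + cos λ·ΔY = −(0.614580)(28) + (-0.788855)(219) = -189.97 m.
1° of latitude spans 3600 × 30.92 = 111312 m; at latitude φ, 1° of longitude spans that × cos φ = 87501.2 m, so Δλ = -189.97 / 87501.2 × 3600 = -7.816″.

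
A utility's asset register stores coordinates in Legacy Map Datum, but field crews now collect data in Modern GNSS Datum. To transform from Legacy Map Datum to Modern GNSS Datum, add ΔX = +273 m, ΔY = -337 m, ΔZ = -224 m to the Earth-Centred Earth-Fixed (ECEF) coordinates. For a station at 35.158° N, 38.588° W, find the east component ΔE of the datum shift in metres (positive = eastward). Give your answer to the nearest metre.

The local east axis at (φ, λ) is (−sin λ, cos λ, 0), so ΔE = −sin(-38.588°)·273 + cos(-38.588°)·(-337) = -93.14 m.

ΔE = -93 m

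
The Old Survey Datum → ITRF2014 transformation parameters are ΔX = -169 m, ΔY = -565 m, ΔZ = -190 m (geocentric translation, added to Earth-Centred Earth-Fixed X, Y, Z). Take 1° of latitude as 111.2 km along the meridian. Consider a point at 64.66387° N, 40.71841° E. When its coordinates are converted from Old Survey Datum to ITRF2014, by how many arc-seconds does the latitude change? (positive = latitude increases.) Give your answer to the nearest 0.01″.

sin φ = 0.903813, cos φ = 0.427928, sin λ = 0.652342, cos λ = 0.757925.
North component: ΔN = −sin φ cos λ·ΔX − sin φ sin λ·ΔY + cos φ·ΔZ = −(0.903813)(0.757925)(-169) − (0.903813)(0.652342)(-565) + (0.427928)(-190) = 367.58 m.
1° of latitude spans 111200 m, so Δφ = 367.58 / 111200 × 3600 = 11.900″.

Δφ = 11.90″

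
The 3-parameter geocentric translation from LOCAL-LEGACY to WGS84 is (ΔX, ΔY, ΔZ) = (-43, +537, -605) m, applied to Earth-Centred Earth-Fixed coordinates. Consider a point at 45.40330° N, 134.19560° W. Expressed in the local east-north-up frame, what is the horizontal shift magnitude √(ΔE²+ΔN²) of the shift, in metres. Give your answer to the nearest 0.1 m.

440.2 m

The local east axis at (φ, λ) is (−sin λ, cos λ, 0), so ΔE = −sin(-134.19560°)·(-43) + cos(-134.19560°)·537 = -405.18 m.
The local north axis is (−sin φ cos λ, −sin φ sin λ, cos φ), giving ΔN = -21.345 + 274.153 − 424.778 = -171.97 m.
Horizontal magnitude = √(ΔE² + ΔN²) = √((-405.18)² + (-171.97)²) = 440.16 m.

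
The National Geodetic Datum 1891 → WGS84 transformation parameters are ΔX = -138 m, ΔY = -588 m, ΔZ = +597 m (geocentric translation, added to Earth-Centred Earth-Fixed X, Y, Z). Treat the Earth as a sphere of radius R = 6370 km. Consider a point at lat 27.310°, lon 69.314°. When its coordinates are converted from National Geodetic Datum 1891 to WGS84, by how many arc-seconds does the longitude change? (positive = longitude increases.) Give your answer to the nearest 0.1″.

Δλ = -2.9″

sin φ = 0.458805, cos φ = 0.888537, sin λ = 0.935530, cos λ = 0.353246.
East component: ΔE = −sin λ·ΔX + cos λ·ΔY = −(0.935530)(-138) + (0.353246)(-588) = -78.61 m.
1° of latitude spans πR/180 = 111177 m; at latitude φ, 1° of longitude spans that × cos φ = 98785.3 m, so Δλ = -78.61 / 98785.3 × 3600 = -2.865″.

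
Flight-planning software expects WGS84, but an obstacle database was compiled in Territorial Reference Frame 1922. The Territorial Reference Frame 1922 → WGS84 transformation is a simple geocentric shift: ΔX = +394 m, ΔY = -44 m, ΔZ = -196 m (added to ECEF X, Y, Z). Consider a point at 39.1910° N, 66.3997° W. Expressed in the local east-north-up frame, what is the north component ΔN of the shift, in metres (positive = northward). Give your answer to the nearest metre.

ΔN = -277 m

The local north axis is (−sin φ cos λ, −sin φ sin λ, cos φ), giving ΔN = -99.677 − 25.478 − 151.909 = -277.06 m.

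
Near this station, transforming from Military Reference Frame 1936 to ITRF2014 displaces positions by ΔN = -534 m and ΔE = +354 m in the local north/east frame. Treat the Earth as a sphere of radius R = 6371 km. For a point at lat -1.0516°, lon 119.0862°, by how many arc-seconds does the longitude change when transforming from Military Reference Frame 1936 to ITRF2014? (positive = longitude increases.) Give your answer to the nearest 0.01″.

Δλ = 11.46″

At latitude -1.0516°, cos φ = 0.999832.
One radian of longitude at latitude φ spans R cos φ, so Δλ = ΔE / (R cos φ) = 354.0 / (6371000 × 0.999832) = 5.5574e-05 rad = 11.463″.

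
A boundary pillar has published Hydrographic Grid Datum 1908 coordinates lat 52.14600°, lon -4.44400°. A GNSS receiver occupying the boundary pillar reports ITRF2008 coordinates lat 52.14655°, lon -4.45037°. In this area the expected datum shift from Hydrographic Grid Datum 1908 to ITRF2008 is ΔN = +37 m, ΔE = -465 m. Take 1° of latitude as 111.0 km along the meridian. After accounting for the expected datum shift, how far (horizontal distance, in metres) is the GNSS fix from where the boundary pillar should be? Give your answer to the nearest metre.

39 m

Observed coordinate differences: Δφ = +0.00055°, Δλ = -0.00637°.
Converting to metres (1° lat = 111000 m, cos φ = 0.613651): observed ΔN = 61.0 m, observed ΔE = -433.9 m.
Subtracting the expected shift leaves a residual of 61.0 − (37) = 24.0 m north and -433.9 − (-465) = 31.1 m east.
Residual distance = √(24.0² + 31.1²) = 39.3 m.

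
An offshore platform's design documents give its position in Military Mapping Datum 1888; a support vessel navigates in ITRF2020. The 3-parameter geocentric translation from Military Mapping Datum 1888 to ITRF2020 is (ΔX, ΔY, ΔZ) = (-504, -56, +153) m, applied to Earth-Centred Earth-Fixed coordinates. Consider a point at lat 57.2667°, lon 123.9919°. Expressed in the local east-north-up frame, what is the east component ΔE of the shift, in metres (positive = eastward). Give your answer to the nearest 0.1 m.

The local east axis at (φ, λ) is (−sin λ, cos λ, 0), so ΔE = −sin(123.9919°)·(-504) + cos(123.9919°)·(-56) = 449.18 m.

ΔE = 449.2 m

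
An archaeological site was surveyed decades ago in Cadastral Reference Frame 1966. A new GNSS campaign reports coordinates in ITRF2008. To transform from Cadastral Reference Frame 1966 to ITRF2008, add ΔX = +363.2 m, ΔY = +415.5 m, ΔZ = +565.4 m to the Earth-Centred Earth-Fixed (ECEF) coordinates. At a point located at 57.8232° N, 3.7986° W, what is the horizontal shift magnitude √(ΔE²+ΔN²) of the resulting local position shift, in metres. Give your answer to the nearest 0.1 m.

At φ = 57.8232°, λ = -3.7986°: sin φ = 0.846409, cos φ = 0.532534, sin λ = -0.066250, cos λ = 0.997803.
ΔE = −sin λ·ΔX + cos λ·ΔY = −(-0.066250)·(363.2) + (0.997803)·(415.5) = 438.65 m.
ΔN = −sin φ cos λ·ΔX − sin φ sin λ·ΔY + cos φ·ΔZ = −(0.846409)(0.997803)(363.2) − (0.846409)(-0.066250)(415.5) + (0.532534)(565.4) = 17.65 m.
Horizontal magnitude = √(ΔE² + ΔN²) = √(438.65² + 17.65²) = 439.00 m.

439.0 m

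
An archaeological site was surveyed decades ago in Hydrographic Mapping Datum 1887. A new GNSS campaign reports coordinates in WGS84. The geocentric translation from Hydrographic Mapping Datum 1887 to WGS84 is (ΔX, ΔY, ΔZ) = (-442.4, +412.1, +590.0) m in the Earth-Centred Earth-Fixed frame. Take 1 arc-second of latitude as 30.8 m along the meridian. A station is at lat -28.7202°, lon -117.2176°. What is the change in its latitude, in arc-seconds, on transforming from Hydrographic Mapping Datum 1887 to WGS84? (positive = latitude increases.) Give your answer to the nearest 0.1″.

sin φ = -0.480533, cos φ = 0.876977, sin λ = -0.889276, cos λ = -0.457371.
North component: ΔN = −sin φ cos λ·ΔX − sin φ sin λ·ΔY + cos φ·ΔZ = −(-0.480533)(-0.457371)(-442.4) − (-0.480533)(-0.889276)(412.1) + (0.876977)(590.0) = 438.55 m.
1° of latitude spans 3600 × 30.80 = 110880 m, so Δφ = 438.55 / 110880 × 3600 = 14.239″.

Δφ = 14.2″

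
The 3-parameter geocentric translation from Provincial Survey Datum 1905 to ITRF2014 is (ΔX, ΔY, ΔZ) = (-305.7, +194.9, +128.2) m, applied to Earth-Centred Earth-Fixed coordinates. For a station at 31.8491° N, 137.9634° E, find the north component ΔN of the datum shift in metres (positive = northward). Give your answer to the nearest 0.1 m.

ΔN = -79.8 m

The local north axis is (−sin φ cos λ, −sin φ sin λ, cos φ), giving ΔN = -119.810 − 68.866 + 108.898 = -79.78 m.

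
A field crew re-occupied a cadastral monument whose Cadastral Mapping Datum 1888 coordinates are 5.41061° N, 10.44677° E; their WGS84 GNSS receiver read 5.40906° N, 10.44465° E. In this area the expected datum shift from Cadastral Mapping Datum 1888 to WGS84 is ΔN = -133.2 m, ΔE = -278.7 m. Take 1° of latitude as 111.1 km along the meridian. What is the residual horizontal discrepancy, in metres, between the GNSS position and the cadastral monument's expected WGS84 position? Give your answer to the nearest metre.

59 m

Observed coordinate differences: Δφ = -0.00155°, Δλ = -0.00212°.
Converting to metres (1° lat = 111100 m, cos φ = 0.995545): observed ΔN = -172.2 m, observed ΔE = -234.5 m.
Subtracting the expected shift leaves a residual of -172.2 − (-133.2) = -39.0 m north and -234.5 − (-278.7) = 44.2 m east.
Residual distance = √((-39.0)² + 44.2²) = 59.0 m.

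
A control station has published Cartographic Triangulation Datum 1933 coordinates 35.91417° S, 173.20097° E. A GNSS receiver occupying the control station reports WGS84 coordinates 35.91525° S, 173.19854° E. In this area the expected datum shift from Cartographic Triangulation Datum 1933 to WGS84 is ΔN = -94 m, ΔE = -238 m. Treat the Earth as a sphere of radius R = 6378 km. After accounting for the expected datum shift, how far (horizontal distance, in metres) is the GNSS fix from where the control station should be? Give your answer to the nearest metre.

Observed coordinate differences: Δφ = -0.00108°, Δλ = -0.00243°.
Converting to metres (1° lat = 111317 m, cos φ = 0.809897): observed ΔN = -120.2 m, observed ΔE = -219.1 m.
Subtracting the expected shift leaves a residual of -120.2 − (-94) = -26.2 m north and -219.1 − (-238) = 18.9 m east.
Residual distance = √((-26.2)² + 18.9²) = 32.3 m.

32 m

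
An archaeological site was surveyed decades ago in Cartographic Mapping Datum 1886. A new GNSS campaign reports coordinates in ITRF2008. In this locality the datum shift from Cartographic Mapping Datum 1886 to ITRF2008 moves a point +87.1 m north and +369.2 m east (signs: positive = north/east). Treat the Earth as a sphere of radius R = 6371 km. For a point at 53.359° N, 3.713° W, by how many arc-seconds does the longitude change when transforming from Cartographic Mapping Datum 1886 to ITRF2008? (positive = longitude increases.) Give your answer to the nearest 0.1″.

At latitude 53.359°, cos φ = 0.596799.
One radian of longitude at latitude φ spans R cos φ, so Δλ = ΔE / (R cos φ) = 369.2 / (6371000 × 0.596799) = 9.7101e-05 rad = 20.029″.

Δλ = 20.0″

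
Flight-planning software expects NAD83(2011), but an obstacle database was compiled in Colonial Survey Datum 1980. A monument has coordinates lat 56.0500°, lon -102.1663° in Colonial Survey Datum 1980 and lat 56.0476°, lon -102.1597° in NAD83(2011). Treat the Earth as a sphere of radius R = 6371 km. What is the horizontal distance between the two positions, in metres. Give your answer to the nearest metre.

489 m

Δφ = 56.0476° − 56.0500° = -0.0024°; Δλ = -102.1597° − -102.1663° = +0.0066°.
1° along a meridian = πR/180 = 111195 m.
ΔN = Δφ × 111195 = -266.9 m; ΔE = Δλ × 111195 × cos(56.0500°) = +0.0066 × 111195 × 0.558469 = 409.9 m.
Distance = √(ΔE² + ΔN²) = √(409.9² + (-266.9)²) = 489.1 m.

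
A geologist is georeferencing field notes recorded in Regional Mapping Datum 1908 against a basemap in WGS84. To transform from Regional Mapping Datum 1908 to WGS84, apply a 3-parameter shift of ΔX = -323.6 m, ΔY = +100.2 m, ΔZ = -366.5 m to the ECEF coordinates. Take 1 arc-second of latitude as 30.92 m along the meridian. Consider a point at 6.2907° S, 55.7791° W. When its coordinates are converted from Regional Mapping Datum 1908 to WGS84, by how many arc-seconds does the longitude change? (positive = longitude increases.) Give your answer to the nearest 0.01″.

sin φ = -0.109573, cos φ = 0.993979, sin λ = -0.826875, cos λ = 0.562385.
East component: ΔE = −sin λ·ΔX + cos λ·ΔY = −(-0.826875)(-323.6) + (0.562385)(100.2) = -211.23 m.
1° of latitude spans 3600 × 30.92 = 111312 m; at latitude φ, 1° of longitude spans that × cos φ = 110641.8 m, so Δλ = -211.23 / 110641.8 × 3600 = -6.873″.

Δλ = -6.87″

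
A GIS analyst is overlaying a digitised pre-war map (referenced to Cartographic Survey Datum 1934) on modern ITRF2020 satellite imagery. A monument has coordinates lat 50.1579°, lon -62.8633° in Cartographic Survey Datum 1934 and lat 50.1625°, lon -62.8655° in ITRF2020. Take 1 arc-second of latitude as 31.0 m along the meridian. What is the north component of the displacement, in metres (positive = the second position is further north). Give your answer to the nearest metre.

Δφ = 50.1625° − 50.1579° = +0.0046°; Δλ = -62.8655° − -62.8633° = -0.0022°.
1° of latitude = 3600 × 31.00 = 111600 m.
ΔN = Δφ × 111600 = 513.4 m; ΔE = Δλ × 111600 × cos(50.1579°) = -0.0022 × 111600 × 0.640674 = -157.3 m.

ΔN = 513 m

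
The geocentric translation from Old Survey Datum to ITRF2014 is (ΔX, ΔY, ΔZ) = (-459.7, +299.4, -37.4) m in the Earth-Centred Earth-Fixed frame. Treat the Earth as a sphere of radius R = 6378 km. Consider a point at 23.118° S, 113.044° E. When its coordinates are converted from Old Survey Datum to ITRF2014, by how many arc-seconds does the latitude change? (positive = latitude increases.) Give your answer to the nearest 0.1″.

Δφ = 4.7″

sin φ = -0.392626, cos φ = 0.919698, sin λ = 0.920205, cos λ = -0.391438.
North component: ΔN = −sin φ cos λ·ΔX − sin φ sin λ·ΔY + cos φ·ΔZ = −(-0.392626)(-0.391438)(-459.7) − (-0.392626)(0.920205)(299.4) + (0.919698)(-37.4) = 144.43 m.
1° of latitude spans πR/180 = 111317 m, so Δφ = 144.43 / 111317 × 3600 = 4.671″.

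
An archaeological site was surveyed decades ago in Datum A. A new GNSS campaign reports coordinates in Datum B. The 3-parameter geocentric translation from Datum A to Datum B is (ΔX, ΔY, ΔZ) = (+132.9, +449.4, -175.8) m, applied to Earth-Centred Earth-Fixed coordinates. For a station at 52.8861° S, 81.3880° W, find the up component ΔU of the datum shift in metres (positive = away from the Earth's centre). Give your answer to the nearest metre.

At φ = -52.8861°, λ = -81.3880°: sin φ = -0.797438, cos φ = 0.603401, sin λ = -0.988725, cos λ = 0.149742.
ΔU = cos φ cos λ·ΔX + cos φ sin λ·ΔY + sin φ·ΔZ = (0.603401)(0.149742)(132.9) + (0.603401)(-0.988725)(449.4) + (-0.797438)(-175.8) = -115.91 m.

ΔU = -116 m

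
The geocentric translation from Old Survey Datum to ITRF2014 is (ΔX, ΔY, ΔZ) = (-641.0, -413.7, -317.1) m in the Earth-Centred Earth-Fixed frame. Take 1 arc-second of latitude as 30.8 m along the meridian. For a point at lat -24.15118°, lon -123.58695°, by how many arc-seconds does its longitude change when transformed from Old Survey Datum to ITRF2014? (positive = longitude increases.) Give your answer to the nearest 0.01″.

Δλ = -10.86″

sin φ = -0.409146, cos φ = 0.912469, sin λ = -0.833047, cos λ = -0.553202.
East component: ΔE = −sin λ·ΔX + cos λ·ΔY = −(-0.833047)(-641.0) + (-0.553202)(-413.7) = -305.12 m.
1° of latitude spans 3600 × 30.80 = 110880 m; at latitude φ, 1° of longitude spans that × cos φ = 101174.6 m, so Δλ = -305.12 / 101174.6 × 3600 = -10.857″.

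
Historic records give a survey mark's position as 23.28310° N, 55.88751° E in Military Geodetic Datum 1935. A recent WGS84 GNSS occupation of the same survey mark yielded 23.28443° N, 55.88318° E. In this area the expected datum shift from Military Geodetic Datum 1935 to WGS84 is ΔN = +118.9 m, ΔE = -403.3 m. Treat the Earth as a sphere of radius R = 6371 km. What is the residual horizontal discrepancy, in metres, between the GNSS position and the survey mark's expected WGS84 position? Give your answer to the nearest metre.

Observed coordinate differences: Δφ = +0.00133°, Δλ = -0.00433°.
Converting to metres (1° lat = 111195 m, cos φ = 0.918563): observed ΔN = 147.9 m, observed ΔE = -442.3 m.
Subtracting the expected shift leaves a residual of 147.9 − (118.9) = 29.0 m north and -442.3 − (-403.3) = -39.0 m east.
Residual distance = √(29.0² + (-39.0)²) = 48.6 m.

49 m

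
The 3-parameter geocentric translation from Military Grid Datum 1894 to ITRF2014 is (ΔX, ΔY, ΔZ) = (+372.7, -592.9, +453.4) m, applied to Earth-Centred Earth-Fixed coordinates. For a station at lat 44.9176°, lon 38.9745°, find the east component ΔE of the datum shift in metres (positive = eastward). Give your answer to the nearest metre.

ΔE = -695 m

At φ = 44.9176°, λ = 38.9745°: sin φ = 0.706089, cos φ = 0.708123, sin λ = 0.628974, cos λ = 0.777426.
ΔE = −sin λ·ΔX + cos λ·ΔY = −(0.628974)·(372.7) + (0.777426)·(-592.9) = -695.35 m.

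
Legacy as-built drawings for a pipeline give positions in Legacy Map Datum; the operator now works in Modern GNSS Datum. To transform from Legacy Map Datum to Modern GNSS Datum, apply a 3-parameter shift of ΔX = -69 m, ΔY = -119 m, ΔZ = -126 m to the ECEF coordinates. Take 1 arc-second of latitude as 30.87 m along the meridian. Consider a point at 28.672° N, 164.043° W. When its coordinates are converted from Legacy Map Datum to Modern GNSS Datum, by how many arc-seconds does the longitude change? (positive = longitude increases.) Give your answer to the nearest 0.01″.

sin φ = 0.479795, cos φ = 0.877381, sin λ = -0.274916, cos λ = -0.961468.
East component: ΔE = −sin λ·ΔX + cos λ·ΔY = −(-0.274916)(-69) + (-0.961468)(-119) = 95.45 m.
1° of latitude spans 3600 × 30.87 = 111132 m; at latitude φ, 1° of longitude spans that × cos φ = 97505.1 m, so Δλ = 95.45 / 97505.1 × 3600 = 3.524″.

Δλ = 3.52″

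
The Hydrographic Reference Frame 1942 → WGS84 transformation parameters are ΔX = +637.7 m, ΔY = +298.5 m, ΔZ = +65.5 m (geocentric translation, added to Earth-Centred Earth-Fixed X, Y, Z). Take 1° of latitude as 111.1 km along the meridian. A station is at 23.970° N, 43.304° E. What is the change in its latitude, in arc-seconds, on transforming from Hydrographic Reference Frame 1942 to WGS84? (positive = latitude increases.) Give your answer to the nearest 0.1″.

sin φ = 0.406258, cos φ = 0.913758, sin λ = 0.685869, cos λ = 0.727725.
North component: ΔN = −sin φ cos λ·ΔX − sin φ sin λ·ΔY + cos φ·ΔZ = −(0.406258)(0.727725)(637.7) − (0.406258)(0.685869)(298.5) + (0.913758)(65.5) = -211.86 m.
1° of latitude spans 111100 m, so Δφ = -211.86 / 111100 × 3600 = -6.865″.

Δφ = -6.9″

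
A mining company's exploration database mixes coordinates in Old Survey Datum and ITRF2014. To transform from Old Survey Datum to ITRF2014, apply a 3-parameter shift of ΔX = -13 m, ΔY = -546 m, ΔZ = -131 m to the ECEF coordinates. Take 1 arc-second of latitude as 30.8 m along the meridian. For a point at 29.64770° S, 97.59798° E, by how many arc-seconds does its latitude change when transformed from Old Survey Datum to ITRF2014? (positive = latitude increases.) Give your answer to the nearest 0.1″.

Δφ = -12.4″

sin φ = -0.494666, cos φ = 0.869083, sin λ = 0.991220, cos λ = -0.132221.
North component: ΔN = −sin φ cos λ·ΔX − sin φ sin λ·ΔY + cos φ·ΔZ = −(-0.494666)(-0.132221)(-13) − (-0.494666)(0.991220)(-546) + (0.869083)(-131) = -380.72 m.
1° of latitude spans 3600 × 30.80 = 110880 m, so Δφ = -380.72 / 110880 × 3600 = -12.361″.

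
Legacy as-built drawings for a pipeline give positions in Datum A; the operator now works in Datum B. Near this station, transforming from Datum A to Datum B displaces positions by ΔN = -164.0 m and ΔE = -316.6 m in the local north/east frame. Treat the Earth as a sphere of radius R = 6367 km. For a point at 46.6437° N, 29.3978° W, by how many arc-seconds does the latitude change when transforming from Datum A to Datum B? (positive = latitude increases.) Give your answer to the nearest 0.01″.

On a sphere of radius R, 1 rad of latitude = R, so Δφ = ΔN / R = -164.0 / 6367000 = -2.5758e-05 rad = -5.313″.

Δφ = -5.31″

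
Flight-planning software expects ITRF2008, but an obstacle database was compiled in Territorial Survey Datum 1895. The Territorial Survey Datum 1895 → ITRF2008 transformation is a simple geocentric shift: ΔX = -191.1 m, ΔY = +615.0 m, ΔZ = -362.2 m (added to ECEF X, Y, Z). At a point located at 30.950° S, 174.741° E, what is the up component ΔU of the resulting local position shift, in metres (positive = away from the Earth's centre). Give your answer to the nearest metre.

The local up (radial) axis is (cos φ cos λ, cos φ sin λ, sin φ), giving ΔU = 163.201 + 48.344 + 186.276 = 397.82 m.

ΔU = 398 m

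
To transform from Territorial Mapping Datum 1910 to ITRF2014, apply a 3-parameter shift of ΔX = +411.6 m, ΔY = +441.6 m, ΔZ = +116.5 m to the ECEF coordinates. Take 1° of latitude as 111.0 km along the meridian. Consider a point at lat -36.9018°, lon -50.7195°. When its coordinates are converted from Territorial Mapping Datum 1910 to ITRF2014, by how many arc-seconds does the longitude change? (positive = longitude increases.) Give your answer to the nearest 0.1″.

Δλ = 24.3″

sin φ = -0.600445, cos φ = 0.799666, sin λ = -0.774056, cos λ = 0.633117.
East component: ΔE = −sin λ·ΔX + cos λ·ΔY = −(-0.774056)(411.6) + (0.633117)(441.6) = 598.19 m.
1° of latitude spans 111000 m; at latitude φ, 1° of longitude spans that × cos φ = 88762.9 m, so Δλ = 598.19 / 88762.9 × 3600 = 24.261″.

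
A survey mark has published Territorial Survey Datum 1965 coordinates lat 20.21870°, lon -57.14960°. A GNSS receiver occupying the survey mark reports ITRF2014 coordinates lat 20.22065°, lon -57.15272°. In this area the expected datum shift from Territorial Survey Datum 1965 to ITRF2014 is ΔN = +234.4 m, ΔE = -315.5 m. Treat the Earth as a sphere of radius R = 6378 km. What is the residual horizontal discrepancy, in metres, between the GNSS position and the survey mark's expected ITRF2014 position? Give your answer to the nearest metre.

Observed coordinate differences: Δφ = +0.00195°, Δλ = -0.00312°.
Converting to metres (1° lat = 111317 m, cos φ = 0.938380): observed ΔN = 217.1 m, observed ΔE = -325.9 m.
Subtracting the expected shift leaves a residual of 217.1 − (234.4) = -17.3 m north and -325.9 − (-315.5) = -10.4 m east.
Residual distance = √((-17.3)² + (-10.4)²) = 20.2 m.

20 m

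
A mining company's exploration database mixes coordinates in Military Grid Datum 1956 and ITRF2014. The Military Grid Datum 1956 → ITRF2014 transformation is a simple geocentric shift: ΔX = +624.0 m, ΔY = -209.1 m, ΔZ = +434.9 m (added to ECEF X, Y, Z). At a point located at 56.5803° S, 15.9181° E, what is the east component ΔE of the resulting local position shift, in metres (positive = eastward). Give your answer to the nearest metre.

At φ = -56.5803°, λ = 15.9181°: sin φ = -0.834659, cos φ = 0.550768, sin λ = 0.274263, cos λ = 0.961655.
ΔE = −sin λ·ΔX + cos λ·ΔY = −(0.274263)·(624.0) + (0.961655)·(-209.1) = -372.22 m.

ΔE = -372 m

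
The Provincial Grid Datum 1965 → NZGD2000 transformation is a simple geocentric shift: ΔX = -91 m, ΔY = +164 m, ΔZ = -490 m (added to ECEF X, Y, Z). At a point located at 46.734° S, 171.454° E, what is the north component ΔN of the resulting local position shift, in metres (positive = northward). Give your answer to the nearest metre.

ΔN = -253 m

The local north axis is (−sin φ cos λ, −sin φ sin λ, cos φ), giving ΔN = 65.529 + 17.746 − 335.839 = -252.56 m.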